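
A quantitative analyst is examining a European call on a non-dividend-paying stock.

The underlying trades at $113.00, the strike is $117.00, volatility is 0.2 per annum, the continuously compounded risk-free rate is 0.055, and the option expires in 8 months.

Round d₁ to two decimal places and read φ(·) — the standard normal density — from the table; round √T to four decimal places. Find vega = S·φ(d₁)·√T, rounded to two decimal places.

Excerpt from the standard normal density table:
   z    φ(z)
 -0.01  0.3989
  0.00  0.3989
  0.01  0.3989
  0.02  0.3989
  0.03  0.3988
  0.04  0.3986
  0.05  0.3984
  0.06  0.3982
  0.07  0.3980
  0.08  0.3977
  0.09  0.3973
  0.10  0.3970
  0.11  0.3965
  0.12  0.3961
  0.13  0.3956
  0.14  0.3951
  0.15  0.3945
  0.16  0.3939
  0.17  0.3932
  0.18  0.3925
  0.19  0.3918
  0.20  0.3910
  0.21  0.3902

36.66

T = 0.6667;  σ√T = 0.1633
d₁ = [ln(113/117) + (0.055 + 0.2²/2)·0.6667] / 0.1633 = [-0.0348 + 0.0500] / 0.1633 = 0.0932 which rounds to 0.09
√T = √0.6667 = 0.8165
φ(d₁) = φ(0.09) = 0.3973
vega = S·φ(d₁)·√T = 113·0.3973·0.8165 = 36.6567
(The put has the same vega.)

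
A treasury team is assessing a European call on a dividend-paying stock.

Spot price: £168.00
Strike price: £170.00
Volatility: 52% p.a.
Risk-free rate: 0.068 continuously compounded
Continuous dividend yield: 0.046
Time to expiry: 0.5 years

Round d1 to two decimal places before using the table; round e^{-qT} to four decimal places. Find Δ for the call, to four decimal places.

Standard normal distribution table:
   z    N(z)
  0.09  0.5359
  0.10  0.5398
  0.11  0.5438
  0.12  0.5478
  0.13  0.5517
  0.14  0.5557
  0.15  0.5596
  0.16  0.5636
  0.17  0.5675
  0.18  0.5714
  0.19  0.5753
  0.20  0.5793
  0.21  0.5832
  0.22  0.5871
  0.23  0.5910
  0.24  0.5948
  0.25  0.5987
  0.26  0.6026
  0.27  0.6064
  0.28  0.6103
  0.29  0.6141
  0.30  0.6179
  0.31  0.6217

σ√T = 0.52·√0.5 = 0.3677
d₁ = [ln(168/170) + (0.068 − 0.046 + 0.52²/2)·0.5] / 0.3677 = [-0.0118 + 0.0786] / 0.3677 = 0.1816 ≈ 0.18
N(d₁) = N(0.18) = 0.5714
Δ_call = e^(−qT)·N(d₁) = 0.9773·0.5714 = 0.5584

0.5584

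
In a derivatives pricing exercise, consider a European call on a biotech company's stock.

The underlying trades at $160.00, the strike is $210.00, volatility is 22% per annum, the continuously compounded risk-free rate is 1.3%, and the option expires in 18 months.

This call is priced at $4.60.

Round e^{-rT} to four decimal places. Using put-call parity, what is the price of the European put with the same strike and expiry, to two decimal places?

exp(−rT) = exp(−0.013·1.5) = 0.9807
Put-call parity: C − P = S − K·e^(−rT) = 160 − 210·0.9807 = 160 − 205.9470 = -45.9470
P = C − (C − P) = 4.60 − (-45.9470) = 50.5470

$50.55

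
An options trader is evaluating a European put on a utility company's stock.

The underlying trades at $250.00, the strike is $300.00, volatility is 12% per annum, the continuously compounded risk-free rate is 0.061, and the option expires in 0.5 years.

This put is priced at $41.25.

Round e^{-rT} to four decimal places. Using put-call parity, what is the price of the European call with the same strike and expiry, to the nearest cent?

$0.25

e^(−rT) = e^(−0.061·0.5) = 0.9700
Put-call parity: C − P = S − K·e^(−rT) = 250 − 300·0.9700 = 250 − 291.0000 = -41.0000
C = P + (C − P) = 41.25 + (-41.0000) = 0.2500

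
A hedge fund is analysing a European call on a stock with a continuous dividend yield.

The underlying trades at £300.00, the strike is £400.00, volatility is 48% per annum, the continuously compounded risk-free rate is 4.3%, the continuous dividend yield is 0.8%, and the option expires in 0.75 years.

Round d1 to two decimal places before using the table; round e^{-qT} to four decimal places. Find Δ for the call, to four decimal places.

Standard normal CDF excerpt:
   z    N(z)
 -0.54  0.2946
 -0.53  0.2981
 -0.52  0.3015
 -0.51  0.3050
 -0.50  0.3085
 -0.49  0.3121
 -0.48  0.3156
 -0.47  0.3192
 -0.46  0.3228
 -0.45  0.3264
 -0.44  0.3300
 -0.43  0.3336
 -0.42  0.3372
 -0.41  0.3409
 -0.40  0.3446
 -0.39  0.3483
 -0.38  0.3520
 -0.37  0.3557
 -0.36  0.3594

T = 0.75;  σ√T = 0.4157
ln(S/K) + (r − q + σ²/2)T = ln(300/400) + (0.043 − 0.008 + 0.48²/2)·0.75 = -0.2877 + 0.1127 = -0.1750
d₁ = -0.1750 / 0.4157 = -0.4211 → -0.42
N(d₁) = N(-0.42) = 0.3372
Δ_call = e^(−qT)·N(d₁) = 0.9940·0.3372 = 0.3352

0.3352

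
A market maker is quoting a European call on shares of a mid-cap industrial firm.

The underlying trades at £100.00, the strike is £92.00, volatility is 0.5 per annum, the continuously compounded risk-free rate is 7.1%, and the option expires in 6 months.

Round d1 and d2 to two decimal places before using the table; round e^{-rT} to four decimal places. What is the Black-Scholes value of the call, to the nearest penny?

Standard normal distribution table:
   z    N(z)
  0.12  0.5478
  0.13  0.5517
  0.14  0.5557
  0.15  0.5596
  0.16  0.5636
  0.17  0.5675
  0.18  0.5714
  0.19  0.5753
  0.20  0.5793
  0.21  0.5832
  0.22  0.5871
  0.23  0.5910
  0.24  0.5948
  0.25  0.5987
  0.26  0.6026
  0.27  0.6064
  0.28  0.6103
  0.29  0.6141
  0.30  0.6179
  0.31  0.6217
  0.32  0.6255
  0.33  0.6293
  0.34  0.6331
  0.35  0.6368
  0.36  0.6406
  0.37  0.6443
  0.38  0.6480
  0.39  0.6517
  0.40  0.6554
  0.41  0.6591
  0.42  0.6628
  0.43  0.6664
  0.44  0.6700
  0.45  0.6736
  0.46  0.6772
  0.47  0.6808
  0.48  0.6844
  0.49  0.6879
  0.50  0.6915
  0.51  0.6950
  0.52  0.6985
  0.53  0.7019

T = 0.5;  σ√T = 0.3536
d₁ = [ln(100/92) + (0.071 + ½·0.5²)·0.5] / (σ√T) = (0.0834 + 0.0980) / 0.3536 = 0.5130 → 0.51
d₂ = 0.5130 − 0.3536 = 0.1595 → 0.16
e^(−rT) = e^(−0.071·0.5) = 0.9651
C = 100·N(0.51) − 92·0.9651·N(0.16) = 100·0.6950 − 92·0.9651·0.5636 = 69.5000 − 50.0416 = 19.4584

£19.46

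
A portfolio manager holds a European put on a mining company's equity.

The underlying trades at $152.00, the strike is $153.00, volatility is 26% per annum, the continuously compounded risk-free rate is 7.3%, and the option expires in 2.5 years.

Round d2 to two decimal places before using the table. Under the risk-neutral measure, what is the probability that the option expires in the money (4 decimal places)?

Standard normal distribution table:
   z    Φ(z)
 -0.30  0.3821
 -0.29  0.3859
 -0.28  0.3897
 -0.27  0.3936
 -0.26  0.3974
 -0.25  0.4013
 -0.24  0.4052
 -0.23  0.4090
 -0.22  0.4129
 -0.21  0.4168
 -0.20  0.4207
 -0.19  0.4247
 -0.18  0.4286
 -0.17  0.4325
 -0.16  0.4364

T = 2.5;  σ√T = 0.4111
d₁ = [ln(152/153) + (0.073 + 0.26²/2)·2.5] / 0.4111 = [-0.0066 + 0.2670] / 0.4111 = 0.6335 → 0.63
d₂ = d₁ − σ√T = 0.6335 − 0.4111 = 0.2224 → 0.22
Risk-neutral Pr[S_T < K] = N(−d₂) = N(-0.22) = 0.4129

0.4129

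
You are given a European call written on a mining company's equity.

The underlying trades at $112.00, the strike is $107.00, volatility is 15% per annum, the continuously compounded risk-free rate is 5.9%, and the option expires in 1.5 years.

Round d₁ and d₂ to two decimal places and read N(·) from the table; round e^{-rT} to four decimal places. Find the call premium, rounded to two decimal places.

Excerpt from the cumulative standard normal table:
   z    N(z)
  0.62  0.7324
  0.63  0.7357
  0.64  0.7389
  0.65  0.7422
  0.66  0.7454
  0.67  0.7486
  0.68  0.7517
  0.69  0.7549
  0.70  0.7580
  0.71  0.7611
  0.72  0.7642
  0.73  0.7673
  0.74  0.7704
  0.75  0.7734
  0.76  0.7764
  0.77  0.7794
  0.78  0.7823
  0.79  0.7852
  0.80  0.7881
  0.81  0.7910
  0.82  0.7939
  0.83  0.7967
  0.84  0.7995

$16.55

σ√T = 0.15 × 1.2247 = 0.1837
d₁ = [ln(112/107) + (0.059 + ½·0.15²)·1.5] / (σ√T) = (0.0457 + 0.1054) / 0.1837 = 0.8222 which rounds to 0.82
d₂ = 0.8222 − 0.1837 = 0.6385 which rounds to 0.64
exp(−rT) = exp(−0.059·1.5) = 0.9153
N(d₁) = N(0.82) = 0.7939;  N(d₂) = N(0.64) = 0.7389
C = 112·0.7939 − 107·0.9153·0.7389 = 88.9168 − 72.3657 = 16.5511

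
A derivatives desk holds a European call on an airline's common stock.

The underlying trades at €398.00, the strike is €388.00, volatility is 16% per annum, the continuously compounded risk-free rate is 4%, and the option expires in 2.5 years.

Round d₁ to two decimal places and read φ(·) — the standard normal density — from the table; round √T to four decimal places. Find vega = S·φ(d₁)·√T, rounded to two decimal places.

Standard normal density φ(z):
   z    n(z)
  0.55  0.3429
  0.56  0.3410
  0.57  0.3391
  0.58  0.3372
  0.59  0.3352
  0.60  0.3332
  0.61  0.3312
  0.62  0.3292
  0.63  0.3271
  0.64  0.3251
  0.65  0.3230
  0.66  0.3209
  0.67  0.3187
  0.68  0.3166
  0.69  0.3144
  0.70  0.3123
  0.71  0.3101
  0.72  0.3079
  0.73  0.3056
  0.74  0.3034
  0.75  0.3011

σ√T = 0.16 × 1.5811 = 0.2530
d₁ = [ln(398/388) + (0.04 + 0.16²/2)·2.5] / 0.2530 = [0.0254 + 0.1320] / 0.2530 = 0.6224 ≈ 0.62
√T = √2.5 = 1.5811
φ(d₁) = φ(0.62) = 0.3292
vega = S·φ(d₁)·√T = 398·0.3292·1.5811 = 207.1583

207.16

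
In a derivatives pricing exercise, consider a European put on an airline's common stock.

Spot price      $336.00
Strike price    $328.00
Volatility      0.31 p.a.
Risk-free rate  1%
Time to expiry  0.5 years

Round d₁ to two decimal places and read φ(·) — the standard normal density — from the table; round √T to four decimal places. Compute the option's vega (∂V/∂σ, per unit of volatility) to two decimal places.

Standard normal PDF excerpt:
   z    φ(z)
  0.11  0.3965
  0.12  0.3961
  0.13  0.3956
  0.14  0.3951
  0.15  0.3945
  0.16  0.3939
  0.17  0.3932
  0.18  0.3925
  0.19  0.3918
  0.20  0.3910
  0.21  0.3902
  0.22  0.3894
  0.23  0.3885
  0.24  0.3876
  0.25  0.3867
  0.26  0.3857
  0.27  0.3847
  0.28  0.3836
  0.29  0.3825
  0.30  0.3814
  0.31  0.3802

σ√T = 0.31·√0.5 = 0.2192
ln(S/K) + (r + σ²/2)T = ln(336/328) + (0.01 + 0.31²/2)·0.5 = 0.0241 + 0.0290 = 0.0531
d₁ = 0.0531 / 0.2192 = 0.2423 ⇒ 0.24
√T = √0.5 = 0.7071
φ(d₁) = φ(0.24) = 0.3876
vega = S·φ(d₁)·√T = 336·0.3876·0.7071 = 92.0882

92.09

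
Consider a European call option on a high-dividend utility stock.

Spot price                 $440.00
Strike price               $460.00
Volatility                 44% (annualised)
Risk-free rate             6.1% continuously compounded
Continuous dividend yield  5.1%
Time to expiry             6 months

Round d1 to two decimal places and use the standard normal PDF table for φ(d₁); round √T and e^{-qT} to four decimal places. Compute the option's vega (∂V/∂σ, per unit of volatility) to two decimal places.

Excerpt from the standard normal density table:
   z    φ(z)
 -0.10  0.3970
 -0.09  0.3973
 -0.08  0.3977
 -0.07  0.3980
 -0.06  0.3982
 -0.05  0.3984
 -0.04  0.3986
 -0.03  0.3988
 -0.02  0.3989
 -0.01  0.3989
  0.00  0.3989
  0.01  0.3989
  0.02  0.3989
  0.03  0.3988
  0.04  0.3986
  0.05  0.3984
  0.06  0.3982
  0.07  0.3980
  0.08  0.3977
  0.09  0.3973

120.95

σ√T = 0.44·√0.5 = 0.3111
d₁ = [ln(440/460) + (0.061 − 0.051 + 0.44²/2)·0.5] / 0.3111 = [-0.0445 + 0.0534] / 0.3111 = 0.0288 ⇒ 0.03
√T = √0.5 = 0.7071
φ(d₁) = φ(0.03) = 0.3988
e^(−qT) = e^(−0.051·0.5) = 0.9748
vega = S·e^(−qT)·φ(d₁)·√T = 440·0.9748·0.3988·0.7071 = 120.9495
(Vega is the same for a European call and put with the same parameters.)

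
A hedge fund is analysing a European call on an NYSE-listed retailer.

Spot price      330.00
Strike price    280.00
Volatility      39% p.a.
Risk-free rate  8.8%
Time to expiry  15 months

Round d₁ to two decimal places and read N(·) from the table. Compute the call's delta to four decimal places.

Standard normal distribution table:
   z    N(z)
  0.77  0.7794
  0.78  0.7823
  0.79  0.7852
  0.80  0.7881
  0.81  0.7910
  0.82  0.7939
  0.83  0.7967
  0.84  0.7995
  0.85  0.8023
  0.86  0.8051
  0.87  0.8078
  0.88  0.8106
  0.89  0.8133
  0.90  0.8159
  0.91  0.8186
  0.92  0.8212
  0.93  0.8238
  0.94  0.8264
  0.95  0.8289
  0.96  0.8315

σ√T = 0.39·√1.25 = 0.4360
d₁ = [ln(330/280) + (0.088 + ½·0.39²)·1.25] / (σ√T) = (0.1643 + 0.2051) / 0.4360 = 0.8471 → 0.85
N(d₁) = N(0.85) = 0.8023
Δ_call = N(d₁) = 0.8023

0.8023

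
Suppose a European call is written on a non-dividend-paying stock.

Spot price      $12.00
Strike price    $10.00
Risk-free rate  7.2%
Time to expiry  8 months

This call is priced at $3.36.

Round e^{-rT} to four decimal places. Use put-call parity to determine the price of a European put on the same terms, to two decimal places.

$0.89

e^(−rT) = e^(−0.072·0.6667) = 0.9531
Put-call parity: C − P = S − K·e^(−rT) = 12 − 10·0.9531 = 12 − 9.5310 = 2.4690
P = C − (C − P) = 3.36 − (2.4690) = 0.8910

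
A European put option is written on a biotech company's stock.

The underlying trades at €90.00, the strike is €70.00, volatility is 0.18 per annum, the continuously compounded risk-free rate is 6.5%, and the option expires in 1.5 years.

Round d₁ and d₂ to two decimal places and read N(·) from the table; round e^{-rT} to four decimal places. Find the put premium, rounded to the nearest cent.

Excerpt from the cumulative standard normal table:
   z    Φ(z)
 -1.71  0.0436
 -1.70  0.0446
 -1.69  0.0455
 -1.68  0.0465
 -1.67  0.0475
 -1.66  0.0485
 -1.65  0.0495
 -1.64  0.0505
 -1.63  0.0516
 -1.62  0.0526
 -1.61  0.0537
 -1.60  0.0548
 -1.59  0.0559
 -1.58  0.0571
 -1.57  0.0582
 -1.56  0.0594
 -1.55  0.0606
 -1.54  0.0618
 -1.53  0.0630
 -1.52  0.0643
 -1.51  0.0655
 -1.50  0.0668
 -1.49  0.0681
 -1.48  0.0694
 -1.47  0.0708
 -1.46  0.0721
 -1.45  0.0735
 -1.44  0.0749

€0.40

T = 1.5;  σ√T = 0.2205
d₁ = [ln(90/70) + (0.065 + 0.18²/2)·1.5] / 0.2205 = [0.2513 + 0.1218] / 0.2205 = 1.6925 → 1.69
d₂ = d₁ − σ√T = 1.6925 − 0.2205 = 1.4720 → 1.47
e^(−rT) = e^(−0.065·1.5) = 0.9071
N(−d₂) = N(-1.47) = 0.0708;  N(−d₁) = N(-1.69) = 0.0455
P = 70·0.9071·0.0708 − 90·0.0455 = 4.4956 − 4.0950 = 0.4006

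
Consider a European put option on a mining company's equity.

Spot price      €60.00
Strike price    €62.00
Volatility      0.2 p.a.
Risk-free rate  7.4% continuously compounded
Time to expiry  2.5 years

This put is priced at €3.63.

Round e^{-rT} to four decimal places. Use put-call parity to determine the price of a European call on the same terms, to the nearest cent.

€12.10

e^(−rT) = e^(−0.074·2.5) = 0.8311
Put-call parity: C − P = S − K·e^(−rT) = 60 − 62·0.8311 = 60 − 51.5282 = 8.4718
C = P + (C − P) = 3.63 + (8.4718) = 12.1018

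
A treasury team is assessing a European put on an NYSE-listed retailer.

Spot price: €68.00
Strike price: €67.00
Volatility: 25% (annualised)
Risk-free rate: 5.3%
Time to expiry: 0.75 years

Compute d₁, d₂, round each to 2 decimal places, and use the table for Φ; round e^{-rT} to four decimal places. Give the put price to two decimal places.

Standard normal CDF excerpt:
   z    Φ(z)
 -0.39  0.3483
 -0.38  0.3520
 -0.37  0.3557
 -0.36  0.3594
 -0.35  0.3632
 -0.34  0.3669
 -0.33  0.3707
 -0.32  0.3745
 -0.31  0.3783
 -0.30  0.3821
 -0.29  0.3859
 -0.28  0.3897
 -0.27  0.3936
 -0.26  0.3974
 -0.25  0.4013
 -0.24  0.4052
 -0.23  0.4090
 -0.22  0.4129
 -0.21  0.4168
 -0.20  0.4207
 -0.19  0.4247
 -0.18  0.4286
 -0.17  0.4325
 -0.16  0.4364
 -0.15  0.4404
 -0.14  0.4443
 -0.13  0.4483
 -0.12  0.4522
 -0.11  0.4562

σ√T = 0.25·√0.75 = 0.2165
ln(S/K) + (r + σ²/2)T = ln(68/67) + (0.053 + 0.25²/2)·0.75 = 0.0148 + 0.0632 = 0.0780
d₁ = 0.0780 / 0.2165 = 0.3603 ⇒ 0.36
d₂ = d₁ − σ√T = 0.3603 − 0.2165 = 0.1438 ⇒ 0.14
e^(−rT) = e^(−0.053·0.75) = 0.9610
N(−d₂) = N(-0.14) = 0.4443;  N(−d₁) = N(-0.36) = 0.3594
P = 67·0.9610·0.4443 − 68·0.3594 = 28.6071 − 24.4392 = 4.1679

€4.17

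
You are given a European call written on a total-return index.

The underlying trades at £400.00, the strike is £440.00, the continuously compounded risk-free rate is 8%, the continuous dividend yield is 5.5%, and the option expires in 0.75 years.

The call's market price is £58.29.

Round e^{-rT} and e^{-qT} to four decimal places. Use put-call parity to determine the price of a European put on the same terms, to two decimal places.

£88.84

e^(−qT) = e^(−0.055·0.75) = 0.9596;  e^(−rT) = e^(−0.08·0.75) = 0.9418
Put-call parity: C − P = S·e^(−qT) − K·e^(−rT) = 400·0.9596 − 440·0.9418 = 383.8400 − 414.3920 = -30.5520
P = C − (C − P) = 58.29 − (-30.5520) = 88.8420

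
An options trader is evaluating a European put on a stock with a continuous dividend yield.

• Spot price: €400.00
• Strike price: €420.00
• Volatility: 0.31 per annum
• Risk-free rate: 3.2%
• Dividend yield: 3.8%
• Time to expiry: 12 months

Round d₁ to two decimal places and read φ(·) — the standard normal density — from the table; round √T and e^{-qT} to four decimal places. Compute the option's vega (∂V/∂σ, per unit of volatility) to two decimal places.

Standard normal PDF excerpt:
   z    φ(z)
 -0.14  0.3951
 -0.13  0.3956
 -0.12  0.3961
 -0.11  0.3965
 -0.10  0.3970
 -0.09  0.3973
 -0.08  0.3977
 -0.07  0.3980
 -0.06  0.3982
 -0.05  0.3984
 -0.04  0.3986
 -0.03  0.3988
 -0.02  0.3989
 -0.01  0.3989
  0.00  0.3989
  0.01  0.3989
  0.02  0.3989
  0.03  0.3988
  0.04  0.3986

153.61

T = 1;  σ√T = 0.3100
d₁ = [ln(400/420) + (0.032 − 0.038 + 0.31²/2)·1] / 0.3100 = [-0.0488 + 0.0421] / 0.3100 = -0.0217 ⇒ -0.02
√T = √1 = 1.0000
φ(d₁) = φ(-0.02) = 0.3989
exp(−qT) = exp(−0.038·1) = 0.9627
vega = S·exp(−qT)·φ(d₁)·√T = 400·0.9627·0.3989·1.0000 = 153.6084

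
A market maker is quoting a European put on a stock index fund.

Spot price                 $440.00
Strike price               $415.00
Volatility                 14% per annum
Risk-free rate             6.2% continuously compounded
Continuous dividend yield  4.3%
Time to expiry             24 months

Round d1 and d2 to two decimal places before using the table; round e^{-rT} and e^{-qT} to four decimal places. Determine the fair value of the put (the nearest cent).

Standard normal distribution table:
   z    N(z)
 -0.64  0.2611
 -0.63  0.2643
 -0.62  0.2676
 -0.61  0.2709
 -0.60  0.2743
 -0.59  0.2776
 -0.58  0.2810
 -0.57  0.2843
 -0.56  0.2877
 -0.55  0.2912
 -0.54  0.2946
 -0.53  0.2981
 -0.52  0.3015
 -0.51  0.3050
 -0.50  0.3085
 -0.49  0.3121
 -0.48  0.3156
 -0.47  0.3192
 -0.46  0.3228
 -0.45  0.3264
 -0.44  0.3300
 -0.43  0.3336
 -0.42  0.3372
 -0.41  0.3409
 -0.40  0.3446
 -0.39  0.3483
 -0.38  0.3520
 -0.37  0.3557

σ√T = 0.14 × 1.4142 = 0.1980
d₁ = [ln(440/415) + (0.062 − 0.043 + 0.14²/2)·2] / 0.1980 = [0.0585 + 0.0576] / 0.1980 = 0.5864 → 0.59
d₂ = d₁ − σ√T = 0.5864 − 0.1980 = 0.3884 → 0.39
exp(−qT) = exp(−0.043·2) = 0.9176;  exp(−rT) = exp(−0.062·2) = 0.8834
P = 415·0.8834·N(-0.39) − 440·0.9176·N(-0.59) = 415·0.8834·0.3483 − 440·0.9176·0.2776 = 127.6906 − 112.0793 = 15.6113

$15.61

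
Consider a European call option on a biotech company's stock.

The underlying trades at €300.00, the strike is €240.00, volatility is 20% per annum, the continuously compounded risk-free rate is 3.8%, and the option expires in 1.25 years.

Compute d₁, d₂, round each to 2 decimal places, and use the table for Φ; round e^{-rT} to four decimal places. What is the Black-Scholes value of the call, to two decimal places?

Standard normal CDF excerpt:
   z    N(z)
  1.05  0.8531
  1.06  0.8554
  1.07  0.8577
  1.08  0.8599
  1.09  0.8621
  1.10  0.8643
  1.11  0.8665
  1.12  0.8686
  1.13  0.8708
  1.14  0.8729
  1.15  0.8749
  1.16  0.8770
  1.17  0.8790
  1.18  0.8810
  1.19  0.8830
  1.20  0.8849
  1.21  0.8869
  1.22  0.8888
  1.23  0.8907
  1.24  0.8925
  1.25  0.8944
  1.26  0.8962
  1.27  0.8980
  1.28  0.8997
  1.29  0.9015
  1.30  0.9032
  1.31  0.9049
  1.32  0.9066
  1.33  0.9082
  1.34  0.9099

T = 1.25;  σ√T = 0.2236
d₁ = [ln(300/240) + (0.038 + 0.2²/2)·1.25] / 0.2236 = [0.2231 + 0.0725] / 0.2236 = 1.3222 ≈ 1.32
d₂ = d₁ − σ√T = 1.3222 − 0.2236 = 1.0986 ≈ 1.10
exp(−rT) = exp(−0.038·1.25) = 0.9536
N(d₁) = N(1.32) = 0.9066;  N(d₂) = N(1.10) = 0.8643
C = 300·0.9066 − 240·0.9536·0.8643 = 271.9800 − 197.8072 = 74.1728

€74.17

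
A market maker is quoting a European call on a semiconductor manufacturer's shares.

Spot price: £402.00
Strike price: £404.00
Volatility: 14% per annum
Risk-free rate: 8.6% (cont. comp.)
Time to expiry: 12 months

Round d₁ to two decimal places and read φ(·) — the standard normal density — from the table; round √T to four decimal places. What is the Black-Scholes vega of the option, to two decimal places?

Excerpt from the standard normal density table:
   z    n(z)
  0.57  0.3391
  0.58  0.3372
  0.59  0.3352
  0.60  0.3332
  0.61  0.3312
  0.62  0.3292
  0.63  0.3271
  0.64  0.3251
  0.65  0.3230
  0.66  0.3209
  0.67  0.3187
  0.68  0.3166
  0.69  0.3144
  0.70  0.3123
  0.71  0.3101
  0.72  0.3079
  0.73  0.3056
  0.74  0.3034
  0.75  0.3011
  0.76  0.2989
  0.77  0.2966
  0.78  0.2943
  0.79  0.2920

129.85

σ√T = 0.14 × 1.0000 = 0.1400
d₁ = [ln(402/404) + (0.086 + 0.14²/2)·1] / 0.1400 = [-0.0050 + 0.0958] / 0.1400 = 0.6488 which rounds to 0.65
√T = √1 = 1.0000
φ(d₁) = φ(0.65) = 0.3230
vega = S·φ(d₁)·√T = 402·0.3230·1.0000 = 129.8460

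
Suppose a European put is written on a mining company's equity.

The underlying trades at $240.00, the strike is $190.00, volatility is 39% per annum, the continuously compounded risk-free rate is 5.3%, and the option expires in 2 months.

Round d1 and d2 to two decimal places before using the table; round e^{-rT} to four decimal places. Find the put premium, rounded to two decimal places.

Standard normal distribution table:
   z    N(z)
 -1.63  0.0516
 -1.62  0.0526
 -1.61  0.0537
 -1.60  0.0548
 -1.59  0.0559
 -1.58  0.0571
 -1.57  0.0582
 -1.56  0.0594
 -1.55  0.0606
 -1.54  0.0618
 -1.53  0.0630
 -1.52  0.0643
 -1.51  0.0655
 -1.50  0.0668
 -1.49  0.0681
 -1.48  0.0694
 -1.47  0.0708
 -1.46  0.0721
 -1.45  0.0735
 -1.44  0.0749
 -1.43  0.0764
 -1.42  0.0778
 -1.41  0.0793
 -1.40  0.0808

$0.95

T = 0.1667;  σ√T = 0.1592
ln(S/K) + (r + σ²/2)T = ln(240/190) + (0.053 + 0.39²/2)·0.1667 = 0.2336 + 0.0215 = 0.2551
d₁ = 0.2551 / 0.1592 = 1.6024 ⇒ 1.60
d₂ = d₁ − σ√T = 1.6024 − 0.1592 = 1.4431 ⇒ 1.44
e^(−rT) = e^(−0.053·0.1667) = 0.9912
N(−d₂) = N(-1.44) = 0.0749;  N(−d₁) = N(-1.60) = 0.0548
P = 190·0.9912·0.0749 − 240·0.0548 = 14.1058 − 13.1520 = 0.9538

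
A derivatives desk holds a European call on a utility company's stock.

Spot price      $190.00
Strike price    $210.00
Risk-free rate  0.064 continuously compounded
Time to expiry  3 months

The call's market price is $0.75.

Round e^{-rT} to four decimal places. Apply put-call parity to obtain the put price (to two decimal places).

$17.41

e^(−rT) = e^(−0.064·0.25) = 0.9841
Put-call parity: C − P = S − K·e^(−rT) = 190 − 210·0.9841 = 190 − 206.6610 = -16.6610
P = C − (C − P) = 0.75 − (-16.6610) = 17.4110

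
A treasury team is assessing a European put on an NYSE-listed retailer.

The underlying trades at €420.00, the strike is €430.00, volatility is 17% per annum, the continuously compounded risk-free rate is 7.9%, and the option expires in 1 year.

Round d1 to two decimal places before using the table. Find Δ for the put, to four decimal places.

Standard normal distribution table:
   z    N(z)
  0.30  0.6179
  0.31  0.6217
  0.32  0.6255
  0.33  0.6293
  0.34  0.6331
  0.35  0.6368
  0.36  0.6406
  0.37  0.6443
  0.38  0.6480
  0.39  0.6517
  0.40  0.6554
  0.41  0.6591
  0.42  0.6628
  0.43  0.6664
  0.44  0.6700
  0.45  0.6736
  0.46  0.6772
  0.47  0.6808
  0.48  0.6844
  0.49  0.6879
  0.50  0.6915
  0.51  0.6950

-0.3409

T = 1;  σ√T = 0.1700
ln(S/K) + (r + σ²/2)T = ln(420/430) + (0.079 + 0.17²/2)·1 = -0.0235 + 0.0935 = 0.0699
d₁ = 0.0699 / 0.1700 = 0.4113 which rounds to 0.41
N(d₁) = N(0.41) = 0.6591
Δ_put = N(d₁) − 1 = 0.6591 − 1 = -0.3409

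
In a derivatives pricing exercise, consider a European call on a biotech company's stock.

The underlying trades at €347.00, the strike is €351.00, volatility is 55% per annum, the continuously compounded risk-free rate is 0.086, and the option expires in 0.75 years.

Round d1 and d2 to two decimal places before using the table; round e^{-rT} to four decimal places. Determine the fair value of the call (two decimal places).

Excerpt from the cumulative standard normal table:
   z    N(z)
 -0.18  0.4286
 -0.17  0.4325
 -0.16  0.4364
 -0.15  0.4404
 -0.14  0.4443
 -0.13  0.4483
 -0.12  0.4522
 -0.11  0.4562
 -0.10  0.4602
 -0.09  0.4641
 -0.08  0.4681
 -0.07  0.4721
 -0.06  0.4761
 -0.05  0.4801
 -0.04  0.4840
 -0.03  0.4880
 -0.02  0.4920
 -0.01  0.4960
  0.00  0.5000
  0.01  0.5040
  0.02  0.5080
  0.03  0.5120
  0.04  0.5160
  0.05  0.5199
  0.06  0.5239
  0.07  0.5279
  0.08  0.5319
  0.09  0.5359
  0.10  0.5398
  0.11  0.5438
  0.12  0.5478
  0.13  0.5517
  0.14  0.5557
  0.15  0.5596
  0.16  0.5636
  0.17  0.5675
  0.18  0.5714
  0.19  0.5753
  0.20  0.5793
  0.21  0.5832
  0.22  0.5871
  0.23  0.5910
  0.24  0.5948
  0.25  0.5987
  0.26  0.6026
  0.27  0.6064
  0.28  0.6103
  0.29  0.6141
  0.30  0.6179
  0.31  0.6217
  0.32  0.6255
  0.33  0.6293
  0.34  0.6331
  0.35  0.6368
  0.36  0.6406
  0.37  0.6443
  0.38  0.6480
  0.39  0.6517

€73.45

T = 0.75;  σ√T = 0.4763
d₁ = [ln(347/351) + (0.086 + ½·0.55²)·0.75] / (σ√T) = (-0.0115 + 0.1779) / 0.4763 = 0.3495 ≈ 0.35
d₂ = 0.3495 − 0.4763 = -0.1268 ≈ -0.13
exp(−rT) = exp(−0.086·0.75) = 0.9375
N(d₁) = N(0.35) = 0.6368;  N(d₂) = N(-0.13) = 0.4483
C = 347·0.6368 − 351·0.9375·0.4483 = 220.9696 − 147.5187 = 73.4509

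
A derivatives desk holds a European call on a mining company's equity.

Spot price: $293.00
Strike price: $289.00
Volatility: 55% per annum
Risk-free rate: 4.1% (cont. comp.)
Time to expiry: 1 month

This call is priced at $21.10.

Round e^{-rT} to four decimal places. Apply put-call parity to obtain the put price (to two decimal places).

$16.12

exp(−rT) = exp(−0.041·0.08333) = 0.9966
Put-call parity: C − P = S − K·e^(−rT) = 293 − 289·0.9966 = 293 − 288.0174 = 4.9826
P = C − (C − P) = 21.10 − (4.9826) = 16.1174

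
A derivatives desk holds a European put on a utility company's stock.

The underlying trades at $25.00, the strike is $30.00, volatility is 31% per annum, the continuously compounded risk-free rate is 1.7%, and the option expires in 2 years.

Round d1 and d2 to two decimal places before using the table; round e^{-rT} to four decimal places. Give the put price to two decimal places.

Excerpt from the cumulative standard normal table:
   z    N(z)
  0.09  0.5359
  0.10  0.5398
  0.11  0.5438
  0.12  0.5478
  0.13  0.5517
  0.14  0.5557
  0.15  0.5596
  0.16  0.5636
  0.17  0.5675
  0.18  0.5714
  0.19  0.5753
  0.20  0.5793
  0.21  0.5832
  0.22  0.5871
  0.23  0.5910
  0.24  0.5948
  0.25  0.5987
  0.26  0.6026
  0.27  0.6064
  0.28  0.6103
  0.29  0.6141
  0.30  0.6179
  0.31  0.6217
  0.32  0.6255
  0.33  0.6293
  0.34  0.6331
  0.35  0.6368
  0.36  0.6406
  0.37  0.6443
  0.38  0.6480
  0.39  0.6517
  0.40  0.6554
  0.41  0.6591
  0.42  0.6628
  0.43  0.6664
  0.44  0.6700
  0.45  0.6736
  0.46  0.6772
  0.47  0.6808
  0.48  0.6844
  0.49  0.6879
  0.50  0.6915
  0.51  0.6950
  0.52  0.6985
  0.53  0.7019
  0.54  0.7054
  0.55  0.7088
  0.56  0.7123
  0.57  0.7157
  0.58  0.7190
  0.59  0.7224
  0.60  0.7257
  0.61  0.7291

σ√T = 0.31·√2 = 0.4384
ln(S/K) + (r + σ²/2)T = ln(25/30) + (0.017 + 0.31²/2)·2 = -0.1823 + 0.1301 = -0.0522
d₁ = -0.0522 / 0.4384 = -0.1191 which rounds to -0.12
d₂ = d₁ − σ√T = -0.1191 − 0.4384 = -0.5575 which rounds to -0.56
e^(−rT) = e^(−0.017·2) = 0.9666
N(−d₂) = N(0.56) = 0.7123;  N(−d₁) = N(0.12) = 0.5478
P = 30·0.9666·0.7123 − 25·0.5478 = 20.6553 − 13.6950 = 6.9603

$6.96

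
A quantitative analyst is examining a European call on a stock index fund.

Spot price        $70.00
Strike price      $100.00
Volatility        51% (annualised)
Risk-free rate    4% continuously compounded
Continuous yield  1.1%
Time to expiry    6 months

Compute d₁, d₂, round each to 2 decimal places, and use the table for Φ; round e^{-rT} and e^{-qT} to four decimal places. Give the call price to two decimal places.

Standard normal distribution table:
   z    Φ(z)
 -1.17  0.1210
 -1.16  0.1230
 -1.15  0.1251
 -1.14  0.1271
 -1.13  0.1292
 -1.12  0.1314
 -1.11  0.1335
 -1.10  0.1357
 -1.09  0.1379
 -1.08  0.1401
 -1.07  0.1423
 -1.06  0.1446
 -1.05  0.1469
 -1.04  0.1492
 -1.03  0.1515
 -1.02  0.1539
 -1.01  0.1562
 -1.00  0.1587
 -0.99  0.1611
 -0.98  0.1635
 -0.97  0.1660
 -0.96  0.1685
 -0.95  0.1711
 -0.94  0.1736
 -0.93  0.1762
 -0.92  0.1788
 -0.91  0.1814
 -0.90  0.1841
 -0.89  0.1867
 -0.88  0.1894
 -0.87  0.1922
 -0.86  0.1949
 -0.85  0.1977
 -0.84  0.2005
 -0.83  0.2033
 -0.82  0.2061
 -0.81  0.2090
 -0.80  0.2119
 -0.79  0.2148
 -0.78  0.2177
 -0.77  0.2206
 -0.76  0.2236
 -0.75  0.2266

$2.69

T = 0.5;  σ√T = 0.3606
d₁ = [ln(70/100) + (0.04 − 0.011 + 0.51²/2)·0.5] / 0.3606 = [-0.3567 + 0.0795] / 0.3606 = -0.7685 → -0.77
d₂ = d₁ − σ√T = -0.7685 − 0.3606 = -1.1292 → -1.13
e^(−qT) = e^(−0.011·0.5) = 0.9945;  e^(−rT) = e^(−0.04·0.5) = 0.9802
N(d₁) = N(-0.77) = 0.2206;  N(d₂) = N(-1.13) = 0.1292
C = 70·0.9945·0.2206 − 100·0.9802·0.1292 = 15.3571 − 12.6642 = 2.6929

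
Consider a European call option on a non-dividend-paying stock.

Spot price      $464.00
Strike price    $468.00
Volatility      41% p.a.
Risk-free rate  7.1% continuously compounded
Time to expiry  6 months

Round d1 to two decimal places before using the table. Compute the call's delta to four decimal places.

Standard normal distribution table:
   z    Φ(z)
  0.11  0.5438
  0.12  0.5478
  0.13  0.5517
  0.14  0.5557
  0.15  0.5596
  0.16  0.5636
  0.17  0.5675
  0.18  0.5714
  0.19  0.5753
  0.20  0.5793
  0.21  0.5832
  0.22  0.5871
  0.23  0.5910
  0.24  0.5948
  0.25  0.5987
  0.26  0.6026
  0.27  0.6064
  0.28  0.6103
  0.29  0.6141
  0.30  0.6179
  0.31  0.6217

σ√T = 0.41 × 0.7071 = 0.2899
d₁ = [ln(464/468) + (0.071 + ½·0.41²)·0.5] / (σ√T) = (-0.0086 + 0.0775) / 0.2899 = 0.2378 ≈ 0.24
N(d₁) = N(0.24) = 0.5948
Δ_call = N(d₁) = 0.5948

0.5948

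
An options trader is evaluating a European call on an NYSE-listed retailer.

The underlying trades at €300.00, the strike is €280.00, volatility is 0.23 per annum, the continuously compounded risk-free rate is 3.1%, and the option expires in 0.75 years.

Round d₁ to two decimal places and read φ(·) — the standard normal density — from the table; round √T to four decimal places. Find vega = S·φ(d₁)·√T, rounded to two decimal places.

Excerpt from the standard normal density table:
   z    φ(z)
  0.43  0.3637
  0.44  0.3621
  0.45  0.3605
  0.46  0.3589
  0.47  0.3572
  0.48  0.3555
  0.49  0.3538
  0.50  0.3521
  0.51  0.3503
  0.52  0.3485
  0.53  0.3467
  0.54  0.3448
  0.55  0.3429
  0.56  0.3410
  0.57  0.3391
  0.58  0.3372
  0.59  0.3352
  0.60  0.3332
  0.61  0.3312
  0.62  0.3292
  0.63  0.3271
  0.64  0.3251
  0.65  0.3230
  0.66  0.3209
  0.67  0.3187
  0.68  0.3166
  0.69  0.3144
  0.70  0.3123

σ√T = 0.23·√0.75 = 0.1992
d₁ = [ln(300/280) + (0.031 + ½·0.23²)·0.75] / (σ√T) = (0.0690 + 0.0431) / 0.1992 = 0.5627 which rounds to 0.56
√T = √0.75 = 0.8660
φ(d₁) = φ(0.56) = 0.3410
vega = S·φ(d₁)·√T = 300·0.3410·0.8660 = 88.5918

88.59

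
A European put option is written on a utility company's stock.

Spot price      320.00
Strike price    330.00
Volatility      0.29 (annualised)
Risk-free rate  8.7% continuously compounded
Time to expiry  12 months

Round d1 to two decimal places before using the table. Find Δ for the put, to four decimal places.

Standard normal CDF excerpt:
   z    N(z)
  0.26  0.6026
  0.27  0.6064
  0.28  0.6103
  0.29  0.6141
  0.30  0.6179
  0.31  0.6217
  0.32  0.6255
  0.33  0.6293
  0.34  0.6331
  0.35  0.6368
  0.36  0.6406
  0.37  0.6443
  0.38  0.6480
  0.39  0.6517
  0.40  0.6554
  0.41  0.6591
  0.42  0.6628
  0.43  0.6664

T = 1;  σ√T = 0.2900
d₁ = [ln(320/330) + (0.087 + 0.29²/2)·1] / 0.2900 = [-0.0308 + 0.1290] / 0.2900 = 0.3389 ⇒ 0.34
N(d₁) = N(0.34) = 0.6331
Δ_put = N(d₁) − 1 = 0.6331 − 1 = -0.3669

-0.3669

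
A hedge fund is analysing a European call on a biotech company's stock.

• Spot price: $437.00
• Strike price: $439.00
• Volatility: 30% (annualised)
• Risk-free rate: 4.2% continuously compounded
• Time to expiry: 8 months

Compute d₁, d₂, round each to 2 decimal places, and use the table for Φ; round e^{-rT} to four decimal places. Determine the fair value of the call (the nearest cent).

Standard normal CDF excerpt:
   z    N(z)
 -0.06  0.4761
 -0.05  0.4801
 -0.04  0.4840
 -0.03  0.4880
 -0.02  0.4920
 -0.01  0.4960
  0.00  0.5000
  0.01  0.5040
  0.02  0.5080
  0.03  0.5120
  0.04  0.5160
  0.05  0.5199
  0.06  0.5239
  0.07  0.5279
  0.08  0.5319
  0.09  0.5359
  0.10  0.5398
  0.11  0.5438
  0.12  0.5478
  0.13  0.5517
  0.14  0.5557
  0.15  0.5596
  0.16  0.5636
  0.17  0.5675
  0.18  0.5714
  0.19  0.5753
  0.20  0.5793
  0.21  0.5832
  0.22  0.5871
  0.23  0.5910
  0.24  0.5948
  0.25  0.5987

$48.24

T = 0.6667;  σ√T = 0.2449
d₁ = [ln(437/439) + (0.042 + 0.3²/2)·0.6667] / 0.2449 = [-0.0046 + 0.0580] / 0.2449 = 0.2181 which rounds to 0.22
d₂ = d₁ − σ√T = 0.2181 − 0.2449 = -0.0268 which rounds to -0.03
e^(−rT) = e^(−0.042·0.6667) = 0.9724
N(d₁) = N(0.22) = 0.5871;  N(d₂) = N(-0.03) = 0.4880
C = 437·0.5871 − 439·0.9724·0.4880 = 256.5627 − 208.3192 = 48.2435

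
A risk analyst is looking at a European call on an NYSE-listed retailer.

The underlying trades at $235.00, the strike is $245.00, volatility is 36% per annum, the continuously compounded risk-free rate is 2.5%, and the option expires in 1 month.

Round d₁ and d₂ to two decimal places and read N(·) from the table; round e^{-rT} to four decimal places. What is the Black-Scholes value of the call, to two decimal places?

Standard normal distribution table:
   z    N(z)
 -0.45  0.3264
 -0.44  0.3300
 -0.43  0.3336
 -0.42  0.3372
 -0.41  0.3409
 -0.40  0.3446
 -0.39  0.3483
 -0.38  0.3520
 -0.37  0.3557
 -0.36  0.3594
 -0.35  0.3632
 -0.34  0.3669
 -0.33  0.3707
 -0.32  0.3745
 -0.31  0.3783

σ√T = 0.36·√0.08333 = 0.1039
d₁ = [ln(235/245) + (0.025 + ½·0.36²)·0.08333] / (σ√T) = (-0.0417 + 0.0075) / 0.1039 = -0.3290 which rounds to -0.33
d₂ = -0.3290 − 0.1039 = -0.4329 which rounds to -0.43
exp(−rT) = exp(−0.025·0.08333) = 0.9979
N(d₁) = N(-0.33) = 0.3707;  N(d₂) = N(-0.43) = 0.3336
C = 235·0.3707 − 245·0.9979·0.3336 = 87.1145 − 81.5604 = 5.5541

$5.55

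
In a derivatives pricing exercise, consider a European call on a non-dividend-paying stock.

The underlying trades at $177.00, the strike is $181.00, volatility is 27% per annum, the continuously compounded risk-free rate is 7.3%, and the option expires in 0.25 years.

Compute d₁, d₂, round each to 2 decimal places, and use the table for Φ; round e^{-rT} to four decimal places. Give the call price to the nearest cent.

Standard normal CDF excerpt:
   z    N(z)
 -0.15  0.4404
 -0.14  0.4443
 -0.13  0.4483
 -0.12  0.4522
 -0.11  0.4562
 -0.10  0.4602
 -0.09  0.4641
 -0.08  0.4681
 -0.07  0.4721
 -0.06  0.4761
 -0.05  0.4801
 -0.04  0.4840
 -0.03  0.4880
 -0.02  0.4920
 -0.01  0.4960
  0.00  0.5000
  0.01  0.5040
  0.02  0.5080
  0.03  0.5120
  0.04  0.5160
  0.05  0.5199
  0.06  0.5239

σ√T = 0.27·√0.25 = 0.1350
d₁ = [ln(177/181) + (0.073 + 0.27²/2)·0.25] / 0.1350 = [-0.0223 + 0.0274] / 0.1350 = 0.0371 → 0.04
d₂ = d₁ − σ√T = 0.0371 − 0.1350 = -0.0979 → -0.10
e^(−rT) = e^(−0.073·0.25) = 0.9819
N(d₁) = N(0.04) = 0.5160;  N(d₂) = N(-0.10) = 0.4602
C = 177·0.5160 − 181·0.9819·0.4602 = 91.3320 − 81.7885 = 9.5435

$9.54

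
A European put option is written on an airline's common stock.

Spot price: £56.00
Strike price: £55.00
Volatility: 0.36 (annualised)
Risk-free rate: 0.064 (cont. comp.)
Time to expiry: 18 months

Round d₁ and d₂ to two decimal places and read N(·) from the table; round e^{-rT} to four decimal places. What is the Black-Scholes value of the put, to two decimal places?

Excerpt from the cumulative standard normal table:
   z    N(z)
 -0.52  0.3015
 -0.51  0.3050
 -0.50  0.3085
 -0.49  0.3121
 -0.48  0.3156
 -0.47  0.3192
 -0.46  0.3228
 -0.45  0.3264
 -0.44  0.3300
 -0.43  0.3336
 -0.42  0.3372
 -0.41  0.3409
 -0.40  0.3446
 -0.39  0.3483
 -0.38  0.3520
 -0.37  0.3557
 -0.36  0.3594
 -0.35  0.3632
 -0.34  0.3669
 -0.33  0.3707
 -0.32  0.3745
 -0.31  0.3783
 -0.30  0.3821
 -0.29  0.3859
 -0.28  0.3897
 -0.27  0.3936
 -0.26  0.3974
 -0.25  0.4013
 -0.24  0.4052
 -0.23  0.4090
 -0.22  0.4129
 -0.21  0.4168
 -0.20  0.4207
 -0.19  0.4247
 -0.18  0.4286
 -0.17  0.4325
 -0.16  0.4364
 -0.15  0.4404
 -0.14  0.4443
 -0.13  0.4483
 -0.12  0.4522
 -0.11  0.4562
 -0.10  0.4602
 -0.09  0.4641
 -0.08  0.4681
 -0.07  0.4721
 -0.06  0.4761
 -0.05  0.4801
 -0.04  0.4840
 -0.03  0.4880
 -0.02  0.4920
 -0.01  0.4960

σ√T = 0.36 × 1.2247 = 0.4409
ln(S/K) + (r + σ²/2)T = ln(56/55) + (0.064 + 0.36²/2)·1.5 = 0.0180 + 0.1932 = 0.2112
d₁ = 0.2112 / 0.4409 = 0.4791 → 0.48
d₂ = d₁ − σ√T = 0.4791 − 0.4409 = 0.0381 → 0.04
exp(−rT) = exp(−0.064·1.5) = 0.9085
P = 55·0.9085·N(-0.04) − 56·N(-0.48) = 55·0.9085·0.4840 − 56·0.3156 = 24.1843 − 17.6736 = 6.5107

£6.51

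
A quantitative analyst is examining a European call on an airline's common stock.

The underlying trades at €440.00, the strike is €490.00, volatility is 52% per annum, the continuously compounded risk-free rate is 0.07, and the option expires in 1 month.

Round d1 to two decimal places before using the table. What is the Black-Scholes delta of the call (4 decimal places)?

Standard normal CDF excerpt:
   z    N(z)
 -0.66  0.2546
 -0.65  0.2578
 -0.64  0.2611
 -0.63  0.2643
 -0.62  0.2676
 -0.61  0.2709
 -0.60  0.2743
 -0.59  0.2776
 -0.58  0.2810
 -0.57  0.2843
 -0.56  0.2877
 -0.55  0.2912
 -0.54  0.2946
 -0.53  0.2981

σ√T = 0.52 × 0.2887 = 0.1501
ln(S/K) + (r + σ²/2)T = ln(440/490) + (0.07 + 0.52²/2)·0.08333 = -0.1076 + 0.0171 = -0.0905
d₁ = -0.0905 / 0.1501 = -0.6031 ≈ -0.60
N(d₁) = N(-0.60) = 0.2743
Δ_call = N(d₁) = 0.2743

0.2743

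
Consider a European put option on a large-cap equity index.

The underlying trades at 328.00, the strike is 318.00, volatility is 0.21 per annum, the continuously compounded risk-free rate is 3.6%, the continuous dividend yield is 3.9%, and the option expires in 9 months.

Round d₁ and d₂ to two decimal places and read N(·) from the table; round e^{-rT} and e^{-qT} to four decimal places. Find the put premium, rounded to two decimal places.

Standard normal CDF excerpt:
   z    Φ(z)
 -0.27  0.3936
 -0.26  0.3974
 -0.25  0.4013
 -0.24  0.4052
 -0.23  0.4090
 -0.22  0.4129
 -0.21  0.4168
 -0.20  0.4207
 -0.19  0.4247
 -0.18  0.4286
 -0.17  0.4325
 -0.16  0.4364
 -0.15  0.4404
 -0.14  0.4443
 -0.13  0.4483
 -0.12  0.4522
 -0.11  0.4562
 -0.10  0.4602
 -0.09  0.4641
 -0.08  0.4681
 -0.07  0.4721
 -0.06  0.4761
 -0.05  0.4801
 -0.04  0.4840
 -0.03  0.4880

σ√T = 0.21 × 0.8660 = 0.1819
d₁ = [ln(328/318) + (0.036 − 0.039 + 0.21²/2)·0.75] / 0.1819 = [0.0310 + 0.0143] / 0.1819 = 0.2488 → 0.25
d₂ = d₁ − σ√T = 0.2488 − 0.1819 = 0.0669 → 0.07
exp(−qT) = exp(−0.039·0.75) = 0.9712;  exp(−rT) = exp(−0.036·0.75) = 0.9734
N(−d₂) = N(-0.07) = 0.4721;  N(−d₁) = N(-0.25) = 0.4013
P = 318·0.9734·0.4721 − 328·0.9712·0.4013 = 146.1344 − 127.8356 = 18.2988

18.30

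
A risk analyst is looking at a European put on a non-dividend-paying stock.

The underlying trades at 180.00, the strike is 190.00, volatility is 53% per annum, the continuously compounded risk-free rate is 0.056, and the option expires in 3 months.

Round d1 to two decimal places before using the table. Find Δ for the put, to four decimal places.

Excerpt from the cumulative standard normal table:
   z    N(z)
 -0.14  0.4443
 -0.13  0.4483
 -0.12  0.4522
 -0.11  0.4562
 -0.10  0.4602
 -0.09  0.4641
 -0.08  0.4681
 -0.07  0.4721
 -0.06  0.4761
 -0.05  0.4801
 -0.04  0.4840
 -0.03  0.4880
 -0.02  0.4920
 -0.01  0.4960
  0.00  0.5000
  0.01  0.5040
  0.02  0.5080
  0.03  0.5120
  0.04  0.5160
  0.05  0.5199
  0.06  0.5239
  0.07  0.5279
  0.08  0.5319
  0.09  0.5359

T = 0.25;  σ√T = 0.2650
d₁ = [ln(180/190) + (0.056 + 0.53²/2)·0.25] / 0.2650 = [-0.0541 + 0.0491] / 0.2650 = -0.0187 → -0.02
N(d₁) = N(-0.02) = 0.4920
Δ_put = N(d₁) − 1 = 0.4920 − 1 = -0.5080

-0.5080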